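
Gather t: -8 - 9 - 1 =-18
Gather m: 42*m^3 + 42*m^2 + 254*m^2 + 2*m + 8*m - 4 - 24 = 42*m^3 + 296*m^2 + 10*m - 28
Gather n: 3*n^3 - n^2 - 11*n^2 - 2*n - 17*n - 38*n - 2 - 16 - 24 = 3*n^3 - 12*n^2 - 57*n - 42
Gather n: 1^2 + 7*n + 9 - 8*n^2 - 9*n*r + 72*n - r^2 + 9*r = -8*n^2 + n*(79 - 9*r) - r^2 + 9*r + 10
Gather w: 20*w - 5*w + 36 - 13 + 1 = 15*w + 24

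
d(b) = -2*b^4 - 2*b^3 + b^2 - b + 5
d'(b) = -8*b^3 - 6*b^2 + 2*b - 1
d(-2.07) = -7.63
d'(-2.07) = 40.11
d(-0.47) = 5.80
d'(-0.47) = -2.43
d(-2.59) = -40.95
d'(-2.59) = 92.56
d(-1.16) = 7.01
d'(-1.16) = 1.09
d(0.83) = 2.77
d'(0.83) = -8.05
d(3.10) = -232.78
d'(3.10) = -290.79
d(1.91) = -33.81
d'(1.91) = -74.81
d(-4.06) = -384.03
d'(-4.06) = 427.37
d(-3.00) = -91.00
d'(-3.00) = 155.00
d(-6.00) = -2113.00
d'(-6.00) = 1499.00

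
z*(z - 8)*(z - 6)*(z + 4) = z^4 - 10*z^3 - 8*z^2 + 192*z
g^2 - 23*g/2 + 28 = (g - 8)*(g - 7/2)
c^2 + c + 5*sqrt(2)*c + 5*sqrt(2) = (c + 1)*(c + 5*sqrt(2))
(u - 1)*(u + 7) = u^2 + 6*u - 7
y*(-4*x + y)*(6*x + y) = -24*x^2*y + 2*x*y^2 + y^3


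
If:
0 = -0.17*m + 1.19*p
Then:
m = 7.0*p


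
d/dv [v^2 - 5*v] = 2*v - 5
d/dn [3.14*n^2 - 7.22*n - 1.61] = 6.28*n - 7.22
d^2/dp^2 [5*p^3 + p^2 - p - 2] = 30*p + 2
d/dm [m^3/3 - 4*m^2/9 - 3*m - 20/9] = m^2 - 8*m/9 - 3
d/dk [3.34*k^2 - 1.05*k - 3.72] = 6.68*k - 1.05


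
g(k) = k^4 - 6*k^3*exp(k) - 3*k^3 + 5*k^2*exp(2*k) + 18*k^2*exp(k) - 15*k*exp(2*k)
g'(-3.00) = -185.98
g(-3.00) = 178.35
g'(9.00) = 40348065716.55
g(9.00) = 17704567448.35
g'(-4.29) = -477.03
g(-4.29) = 586.63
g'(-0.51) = -14.21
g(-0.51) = 6.98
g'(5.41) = 8307393.96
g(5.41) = 3165984.74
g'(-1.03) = -22.75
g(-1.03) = 16.21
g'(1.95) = -613.05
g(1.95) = -345.17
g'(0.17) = -18.47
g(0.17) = -2.81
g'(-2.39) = -105.64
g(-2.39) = 91.05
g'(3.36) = 22421.48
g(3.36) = 4324.30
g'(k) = -6*k^3*exp(k) + 4*k^3 + 10*k^2*exp(2*k) - 9*k^2 - 20*k*exp(2*k) + 36*k*exp(k) - 15*exp(2*k)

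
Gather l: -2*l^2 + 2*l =-2*l^2 + 2*l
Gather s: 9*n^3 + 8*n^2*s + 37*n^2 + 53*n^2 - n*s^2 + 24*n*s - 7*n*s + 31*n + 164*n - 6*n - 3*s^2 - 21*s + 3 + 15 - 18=9*n^3 + 90*n^2 + 189*n + s^2*(-n - 3) + s*(8*n^2 + 17*n - 21)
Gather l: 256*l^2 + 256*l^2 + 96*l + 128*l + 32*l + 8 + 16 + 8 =512*l^2 + 256*l + 32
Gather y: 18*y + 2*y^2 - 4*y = 2*y^2 + 14*y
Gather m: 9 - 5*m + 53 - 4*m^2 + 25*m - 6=-4*m^2 + 20*m + 56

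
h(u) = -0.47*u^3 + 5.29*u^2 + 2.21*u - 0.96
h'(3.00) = 21.26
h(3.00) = 40.59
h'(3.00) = 21.26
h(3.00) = 40.59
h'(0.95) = 10.99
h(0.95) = 5.51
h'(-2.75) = -37.55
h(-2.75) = 42.74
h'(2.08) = 18.12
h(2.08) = 22.29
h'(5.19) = 19.14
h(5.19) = 87.30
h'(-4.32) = -69.81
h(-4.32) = 126.11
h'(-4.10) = -64.87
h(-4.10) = 111.30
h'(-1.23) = -12.94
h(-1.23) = 5.20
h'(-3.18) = -45.69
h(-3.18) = 60.62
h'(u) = -1.41*u^2 + 10.58*u + 2.21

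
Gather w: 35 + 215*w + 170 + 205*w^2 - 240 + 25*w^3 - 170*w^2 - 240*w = 25*w^3 + 35*w^2 - 25*w - 35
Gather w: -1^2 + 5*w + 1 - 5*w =0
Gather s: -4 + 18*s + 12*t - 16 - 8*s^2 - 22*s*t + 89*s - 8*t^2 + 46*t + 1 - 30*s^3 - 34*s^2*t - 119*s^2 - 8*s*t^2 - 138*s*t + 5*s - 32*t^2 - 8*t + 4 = -30*s^3 + s^2*(-34*t - 127) + s*(-8*t^2 - 160*t + 112) - 40*t^2 + 50*t - 15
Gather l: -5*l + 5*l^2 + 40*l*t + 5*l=5*l^2 + 40*l*t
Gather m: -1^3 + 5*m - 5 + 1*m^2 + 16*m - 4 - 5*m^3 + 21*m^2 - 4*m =-5*m^3 + 22*m^2 + 17*m - 10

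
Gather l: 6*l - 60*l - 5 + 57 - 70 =-54*l - 18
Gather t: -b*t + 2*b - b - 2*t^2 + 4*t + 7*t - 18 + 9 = b - 2*t^2 + t*(11 - b) - 9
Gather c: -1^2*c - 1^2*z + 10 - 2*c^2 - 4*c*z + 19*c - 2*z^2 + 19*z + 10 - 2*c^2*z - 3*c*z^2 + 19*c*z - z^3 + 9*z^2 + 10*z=c^2*(-2*z - 2) + c*(-3*z^2 + 15*z + 18) - z^3 + 7*z^2 + 28*z + 20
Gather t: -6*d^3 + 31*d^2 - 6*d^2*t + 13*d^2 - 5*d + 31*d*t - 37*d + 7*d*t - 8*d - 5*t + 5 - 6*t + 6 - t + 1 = -6*d^3 + 44*d^2 - 50*d + t*(-6*d^2 + 38*d - 12) + 12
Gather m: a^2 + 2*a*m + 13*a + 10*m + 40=a^2 + 13*a + m*(2*a + 10) + 40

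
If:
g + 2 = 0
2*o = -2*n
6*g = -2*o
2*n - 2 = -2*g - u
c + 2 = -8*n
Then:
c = 46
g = -2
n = -6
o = 6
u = 18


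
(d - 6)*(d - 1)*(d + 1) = d^3 - 6*d^2 - d + 6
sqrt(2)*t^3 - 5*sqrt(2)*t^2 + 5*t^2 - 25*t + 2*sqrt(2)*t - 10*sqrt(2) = (t - 5)*(t + 2*sqrt(2))*(sqrt(2)*t + 1)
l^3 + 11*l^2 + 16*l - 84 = (l - 2)*(l + 6)*(l + 7)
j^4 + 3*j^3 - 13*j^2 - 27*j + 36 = (j - 3)*(j - 1)*(j + 3)*(j + 4)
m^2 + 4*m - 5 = (m - 1)*(m + 5)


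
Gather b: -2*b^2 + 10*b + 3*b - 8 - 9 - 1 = -2*b^2 + 13*b - 18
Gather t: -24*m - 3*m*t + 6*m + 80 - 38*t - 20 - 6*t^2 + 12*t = -18*m - 6*t^2 + t*(-3*m - 26) + 60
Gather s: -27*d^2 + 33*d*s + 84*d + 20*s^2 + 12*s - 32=-27*d^2 + 84*d + 20*s^2 + s*(33*d + 12) - 32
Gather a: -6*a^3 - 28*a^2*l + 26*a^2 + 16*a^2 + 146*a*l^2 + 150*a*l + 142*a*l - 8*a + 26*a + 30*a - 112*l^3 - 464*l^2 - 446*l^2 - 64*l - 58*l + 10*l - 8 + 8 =-6*a^3 + a^2*(42 - 28*l) + a*(146*l^2 + 292*l + 48) - 112*l^3 - 910*l^2 - 112*l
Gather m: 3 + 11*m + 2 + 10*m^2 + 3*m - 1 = 10*m^2 + 14*m + 4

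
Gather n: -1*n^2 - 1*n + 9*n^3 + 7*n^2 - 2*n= 9*n^3 + 6*n^2 - 3*n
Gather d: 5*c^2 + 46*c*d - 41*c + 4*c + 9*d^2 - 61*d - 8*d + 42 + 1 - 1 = 5*c^2 - 37*c + 9*d^2 + d*(46*c - 69) + 42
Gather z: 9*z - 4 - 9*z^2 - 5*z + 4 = -9*z^2 + 4*z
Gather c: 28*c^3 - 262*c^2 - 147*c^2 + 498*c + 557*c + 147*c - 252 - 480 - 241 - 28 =28*c^3 - 409*c^2 + 1202*c - 1001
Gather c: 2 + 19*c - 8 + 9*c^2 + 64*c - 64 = 9*c^2 + 83*c - 70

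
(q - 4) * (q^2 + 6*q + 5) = q^3 + 2*q^2 - 19*q - 20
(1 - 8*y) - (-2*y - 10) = 11 - 6*y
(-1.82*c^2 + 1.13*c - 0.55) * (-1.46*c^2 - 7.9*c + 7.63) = 2.6572*c^4 + 12.7282*c^3 - 22.0106*c^2 + 12.9669*c - 4.1965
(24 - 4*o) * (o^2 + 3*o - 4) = -4*o^3 + 12*o^2 + 88*o - 96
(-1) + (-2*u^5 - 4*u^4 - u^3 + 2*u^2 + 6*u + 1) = -2*u^5 - 4*u^4 - u^3 + 2*u^2 + 6*u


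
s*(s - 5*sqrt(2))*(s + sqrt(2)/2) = s^3 - 9*sqrt(2)*s^2/2 - 5*s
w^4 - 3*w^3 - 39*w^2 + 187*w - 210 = (w - 5)*(w - 3)*(w - 2)*(w + 7)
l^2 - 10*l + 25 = (l - 5)^2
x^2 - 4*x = x*(x - 4)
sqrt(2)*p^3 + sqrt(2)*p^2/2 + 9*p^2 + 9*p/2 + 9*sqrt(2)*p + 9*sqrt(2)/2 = (p + 3*sqrt(2)/2)*(p + 3*sqrt(2))*(sqrt(2)*p + sqrt(2)/2)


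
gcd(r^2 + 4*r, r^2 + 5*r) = r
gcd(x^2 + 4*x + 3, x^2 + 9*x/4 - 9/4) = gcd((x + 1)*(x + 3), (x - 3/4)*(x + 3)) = x + 3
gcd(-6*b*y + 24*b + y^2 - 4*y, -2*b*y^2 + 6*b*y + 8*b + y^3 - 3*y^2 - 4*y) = y - 4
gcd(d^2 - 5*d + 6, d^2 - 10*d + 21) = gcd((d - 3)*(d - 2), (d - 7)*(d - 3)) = d - 3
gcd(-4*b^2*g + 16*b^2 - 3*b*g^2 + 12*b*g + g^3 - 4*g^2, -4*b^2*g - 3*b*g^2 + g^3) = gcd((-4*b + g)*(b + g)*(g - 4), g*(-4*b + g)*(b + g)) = 4*b^2 + 3*b*g - g^2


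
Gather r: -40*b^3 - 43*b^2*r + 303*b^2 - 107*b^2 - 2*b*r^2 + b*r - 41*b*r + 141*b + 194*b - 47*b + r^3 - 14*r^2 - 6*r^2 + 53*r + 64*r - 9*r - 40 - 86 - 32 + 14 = -40*b^3 + 196*b^2 + 288*b + r^3 + r^2*(-2*b - 20) + r*(-43*b^2 - 40*b + 108) - 144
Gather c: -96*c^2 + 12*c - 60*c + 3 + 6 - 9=-96*c^2 - 48*c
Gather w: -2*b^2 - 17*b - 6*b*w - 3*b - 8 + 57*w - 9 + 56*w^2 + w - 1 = -2*b^2 - 20*b + 56*w^2 + w*(58 - 6*b) - 18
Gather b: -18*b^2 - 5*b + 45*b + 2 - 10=-18*b^2 + 40*b - 8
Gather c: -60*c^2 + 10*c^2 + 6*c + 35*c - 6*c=-50*c^2 + 35*c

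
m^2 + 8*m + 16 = (m + 4)^2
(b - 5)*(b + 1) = b^2 - 4*b - 5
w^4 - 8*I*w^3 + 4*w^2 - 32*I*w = w*(w - 8*I)*(w - 2*I)*(w + 2*I)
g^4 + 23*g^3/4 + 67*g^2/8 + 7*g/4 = g*(g + 1/4)*(g + 2)*(g + 7/2)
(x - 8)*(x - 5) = x^2 - 13*x + 40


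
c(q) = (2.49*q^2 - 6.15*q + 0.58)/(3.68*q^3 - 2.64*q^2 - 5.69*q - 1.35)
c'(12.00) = -0.00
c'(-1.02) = -16.75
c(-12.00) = -0.06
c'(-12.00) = -0.01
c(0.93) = 0.50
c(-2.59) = -0.49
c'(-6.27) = -0.03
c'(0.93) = 0.17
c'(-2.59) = -0.31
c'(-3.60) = -0.12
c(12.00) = 0.05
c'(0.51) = 0.28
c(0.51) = 0.43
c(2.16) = -0.10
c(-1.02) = -4.30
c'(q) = (4.98*q - 6.15)/(3.68*q^3 - 2.64*q^2 - 5.69*q - 1.35) + (-11.04*q^2 + 5.28*q + 5.69)*(2.49*q^2 - 6.15*q + 0.58)/(3.68*q^3 - 2.64*q^2 - 5.69*q - 1.35)^2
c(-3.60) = -0.29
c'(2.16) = 0.72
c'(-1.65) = -1.44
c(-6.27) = -0.14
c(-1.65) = -1.12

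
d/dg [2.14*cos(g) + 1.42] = -2.14*sin(g)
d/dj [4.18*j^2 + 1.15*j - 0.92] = 8.36*j + 1.15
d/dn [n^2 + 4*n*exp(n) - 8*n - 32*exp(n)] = 4*n*exp(n) + 2*n - 28*exp(n) - 8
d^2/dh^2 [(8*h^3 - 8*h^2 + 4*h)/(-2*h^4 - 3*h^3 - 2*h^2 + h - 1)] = 8*(-8*h^9 + 24*h^8 + 36*h^7 - 54*h^6 + 15*h^5 - 18*h^4 - 23*h^3 + 12*h^2 + 1)/(8*h^12 + 36*h^11 + 78*h^10 + 87*h^9 + 54*h^8 + 21*h^7 + 29*h^6 + 21*h^5 + 6*h^4 - 4*h^3 + 9*h^2 - 3*h + 1)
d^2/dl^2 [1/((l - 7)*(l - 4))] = 2*((l - 7)^2 + (l - 7)*(l - 4) + (l - 4)^2)/((l - 7)^3*(l - 4)^3)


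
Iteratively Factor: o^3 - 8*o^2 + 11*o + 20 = (o - 4)*(o^2 - 4*o - 5) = (o - 5)*(o - 4)*(o + 1)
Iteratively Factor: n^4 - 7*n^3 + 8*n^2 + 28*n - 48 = (n + 2)*(n^3 - 9*n^2 + 26*n - 24) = (n - 4)*(n + 2)*(n^2 - 5*n + 6) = (n - 4)*(n - 3)*(n + 2)*(n - 2)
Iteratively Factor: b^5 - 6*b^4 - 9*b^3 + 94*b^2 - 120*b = (b - 3)*(b^4 - 3*b^3 - 18*b^2 + 40*b) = (b - 3)*(b + 4)*(b^3 - 7*b^2 + 10*b) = (b - 3)*(b - 2)*(b + 4)*(b^2 - 5*b) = (b - 5)*(b - 3)*(b - 2)*(b + 4)*(b)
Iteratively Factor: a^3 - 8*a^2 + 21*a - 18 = (a - 3)*(a^2 - 5*a + 6) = (a - 3)*(a - 2)*(a - 3)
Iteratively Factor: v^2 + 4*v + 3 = (v + 3)*(v + 1)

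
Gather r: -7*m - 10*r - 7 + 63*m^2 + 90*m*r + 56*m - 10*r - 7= 63*m^2 + 49*m + r*(90*m - 20) - 14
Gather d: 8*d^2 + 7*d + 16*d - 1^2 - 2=8*d^2 + 23*d - 3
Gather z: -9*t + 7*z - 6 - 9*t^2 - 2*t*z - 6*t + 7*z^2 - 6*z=-9*t^2 - 15*t + 7*z^2 + z*(1 - 2*t) - 6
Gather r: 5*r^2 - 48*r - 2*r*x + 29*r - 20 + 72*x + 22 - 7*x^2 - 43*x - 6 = 5*r^2 + r*(-2*x - 19) - 7*x^2 + 29*x - 4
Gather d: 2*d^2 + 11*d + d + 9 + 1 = 2*d^2 + 12*d + 10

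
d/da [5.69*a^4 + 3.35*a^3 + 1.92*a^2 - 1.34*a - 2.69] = 22.76*a^3 + 10.05*a^2 + 3.84*a - 1.34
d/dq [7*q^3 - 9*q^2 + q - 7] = 21*q^2 - 18*q + 1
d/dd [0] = 0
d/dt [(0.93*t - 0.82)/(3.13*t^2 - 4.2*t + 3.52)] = (-2.9109*t^2 + 5.1332*t - 0.1704)/(9.7969*t^4 - 26.292*t^3 + 39.6752*t^2 - 29.568*t + 12.3904)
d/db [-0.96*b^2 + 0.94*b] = 0.94 - 1.92*b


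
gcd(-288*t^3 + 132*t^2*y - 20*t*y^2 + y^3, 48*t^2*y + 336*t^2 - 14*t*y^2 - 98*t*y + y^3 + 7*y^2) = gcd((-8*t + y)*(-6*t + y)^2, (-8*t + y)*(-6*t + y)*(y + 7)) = 48*t^2 - 14*t*y + y^2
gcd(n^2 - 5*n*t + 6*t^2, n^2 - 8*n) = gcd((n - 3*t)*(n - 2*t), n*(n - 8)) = 1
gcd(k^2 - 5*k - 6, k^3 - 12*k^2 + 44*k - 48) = k - 6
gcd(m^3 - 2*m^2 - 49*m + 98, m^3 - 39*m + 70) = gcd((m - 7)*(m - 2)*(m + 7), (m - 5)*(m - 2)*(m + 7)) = m^2 + 5*m - 14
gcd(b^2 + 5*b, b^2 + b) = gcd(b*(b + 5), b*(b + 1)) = b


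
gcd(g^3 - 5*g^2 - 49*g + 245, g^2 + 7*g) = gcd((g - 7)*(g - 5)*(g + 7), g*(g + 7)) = g + 7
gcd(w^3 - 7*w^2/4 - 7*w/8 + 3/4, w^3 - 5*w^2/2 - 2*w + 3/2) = w - 1/2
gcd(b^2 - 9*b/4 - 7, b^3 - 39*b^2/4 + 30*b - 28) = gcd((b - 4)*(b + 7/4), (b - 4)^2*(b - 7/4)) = b - 4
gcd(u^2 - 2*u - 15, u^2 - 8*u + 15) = u - 5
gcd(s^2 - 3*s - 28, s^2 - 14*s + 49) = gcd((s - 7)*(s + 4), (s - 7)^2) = s - 7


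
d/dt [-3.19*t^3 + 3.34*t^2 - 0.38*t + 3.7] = -9.57*t^2 + 6.68*t - 0.38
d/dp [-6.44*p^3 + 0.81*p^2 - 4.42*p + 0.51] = -19.32*p^2 + 1.62*p - 4.42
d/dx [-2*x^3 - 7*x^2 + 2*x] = -6*x^2 - 14*x + 2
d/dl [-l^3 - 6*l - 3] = -3*l^2 - 6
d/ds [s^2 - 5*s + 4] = 2*s - 5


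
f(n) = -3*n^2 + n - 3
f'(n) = 1 - 6*n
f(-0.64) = -4.87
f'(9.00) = -53.00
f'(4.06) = -23.36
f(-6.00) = -117.00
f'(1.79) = -9.74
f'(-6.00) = 37.00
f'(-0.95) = 6.70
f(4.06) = -48.39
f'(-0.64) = 4.84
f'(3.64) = -20.84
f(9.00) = -237.00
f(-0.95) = -6.66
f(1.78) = -10.73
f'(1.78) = -9.68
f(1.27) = -6.57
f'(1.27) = -6.62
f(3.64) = -39.11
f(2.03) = -13.33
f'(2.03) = -11.18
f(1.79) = -10.82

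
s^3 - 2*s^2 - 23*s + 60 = (s - 4)*(s - 3)*(s + 5)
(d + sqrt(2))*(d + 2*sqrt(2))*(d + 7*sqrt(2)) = d^3 + 10*sqrt(2)*d^2 + 46*d + 28*sqrt(2)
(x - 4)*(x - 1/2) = x^2 - 9*x/2 + 2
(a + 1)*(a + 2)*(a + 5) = a^3 + 8*a^2 + 17*a + 10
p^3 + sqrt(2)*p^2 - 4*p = p*(p - sqrt(2))*(p + 2*sqrt(2))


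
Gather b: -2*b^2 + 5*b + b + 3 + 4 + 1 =-2*b^2 + 6*b + 8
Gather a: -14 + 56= 42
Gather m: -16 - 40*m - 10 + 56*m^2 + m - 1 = 56*m^2 - 39*m - 27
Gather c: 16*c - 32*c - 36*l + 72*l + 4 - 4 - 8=-16*c + 36*l - 8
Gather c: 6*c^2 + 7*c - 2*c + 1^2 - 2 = 6*c^2 + 5*c - 1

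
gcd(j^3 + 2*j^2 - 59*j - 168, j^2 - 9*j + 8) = j - 8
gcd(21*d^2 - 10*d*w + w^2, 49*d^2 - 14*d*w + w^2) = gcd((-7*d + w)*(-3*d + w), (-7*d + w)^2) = -7*d + w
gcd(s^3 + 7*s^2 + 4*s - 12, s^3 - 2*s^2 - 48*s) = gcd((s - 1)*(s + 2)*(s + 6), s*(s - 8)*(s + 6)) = s + 6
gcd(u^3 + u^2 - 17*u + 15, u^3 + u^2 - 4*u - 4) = 1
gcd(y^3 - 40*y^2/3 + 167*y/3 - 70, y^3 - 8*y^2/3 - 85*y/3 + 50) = y - 6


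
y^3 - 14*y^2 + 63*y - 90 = (y - 6)*(y - 5)*(y - 3)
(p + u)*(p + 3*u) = p^2 + 4*p*u + 3*u^2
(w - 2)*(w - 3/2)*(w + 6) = w^3 + 5*w^2/2 - 18*w + 18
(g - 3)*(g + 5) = g^2 + 2*g - 15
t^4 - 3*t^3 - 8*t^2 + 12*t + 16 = (t - 4)*(t - 2)*(t + 1)*(t + 2)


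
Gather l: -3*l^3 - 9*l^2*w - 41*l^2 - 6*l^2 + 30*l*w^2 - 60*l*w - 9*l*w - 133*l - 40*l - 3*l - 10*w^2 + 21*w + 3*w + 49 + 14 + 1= -3*l^3 + l^2*(-9*w - 47) + l*(30*w^2 - 69*w - 176) - 10*w^2 + 24*w + 64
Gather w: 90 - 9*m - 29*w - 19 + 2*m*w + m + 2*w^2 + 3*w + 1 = -8*m + 2*w^2 + w*(2*m - 26) + 72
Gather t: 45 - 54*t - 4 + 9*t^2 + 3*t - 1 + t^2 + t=10*t^2 - 50*t + 40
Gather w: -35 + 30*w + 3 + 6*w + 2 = 36*w - 30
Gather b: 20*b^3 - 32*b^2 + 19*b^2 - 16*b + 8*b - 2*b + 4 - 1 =20*b^3 - 13*b^2 - 10*b + 3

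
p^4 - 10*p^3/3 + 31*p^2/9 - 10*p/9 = p*(p - 5/3)*(p - 1)*(p - 2/3)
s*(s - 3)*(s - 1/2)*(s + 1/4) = s^4 - 13*s^3/4 + 5*s^2/8 + 3*s/8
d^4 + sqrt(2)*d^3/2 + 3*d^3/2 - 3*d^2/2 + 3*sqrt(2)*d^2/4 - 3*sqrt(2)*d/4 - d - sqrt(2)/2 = (d - 1)*(d + 1/2)*(d + 2)*(d + sqrt(2)/2)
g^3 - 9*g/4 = g*(g - 3/2)*(g + 3/2)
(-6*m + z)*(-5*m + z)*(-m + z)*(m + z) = -30*m^4 + 11*m^3*z + 29*m^2*z^2 - 11*m*z^3 + z^4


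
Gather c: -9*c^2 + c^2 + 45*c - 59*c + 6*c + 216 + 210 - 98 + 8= -8*c^2 - 8*c + 336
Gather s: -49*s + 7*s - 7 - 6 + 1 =-42*s - 12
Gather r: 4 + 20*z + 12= 20*z + 16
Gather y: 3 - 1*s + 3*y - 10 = -s + 3*y - 7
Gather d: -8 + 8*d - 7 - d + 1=7*d - 14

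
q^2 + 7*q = q*(q + 7)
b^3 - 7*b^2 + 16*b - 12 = (b - 3)*(b - 2)^2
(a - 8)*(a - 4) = a^2 - 12*a + 32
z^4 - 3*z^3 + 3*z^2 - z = z*(z - 1)^3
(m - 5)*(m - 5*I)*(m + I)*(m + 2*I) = m^4 - 5*m^3 - 2*I*m^3 + 13*m^2 + 10*I*m^2 - 65*m + 10*I*m - 50*I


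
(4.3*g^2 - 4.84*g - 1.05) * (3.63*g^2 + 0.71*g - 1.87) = 15.609*g^4 - 14.5162*g^3 - 15.2889*g^2 + 8.3053*g + 1.9635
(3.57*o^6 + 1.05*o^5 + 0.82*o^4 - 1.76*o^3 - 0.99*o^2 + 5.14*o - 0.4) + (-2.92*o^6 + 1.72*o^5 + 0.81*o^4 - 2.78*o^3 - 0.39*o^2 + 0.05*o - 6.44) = 0.65*o^6 + 2.77*o^5 + 1.63*o^4 - 4.54*o^3 - 1.38*o^2 + 5.19*o - 6.84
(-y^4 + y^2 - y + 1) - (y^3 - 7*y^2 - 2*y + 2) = -y^4 - y^3 + 8*y^2 + y - 1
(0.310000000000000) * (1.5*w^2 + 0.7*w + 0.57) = 0.465*w^2 + 0.217*w + 0.1767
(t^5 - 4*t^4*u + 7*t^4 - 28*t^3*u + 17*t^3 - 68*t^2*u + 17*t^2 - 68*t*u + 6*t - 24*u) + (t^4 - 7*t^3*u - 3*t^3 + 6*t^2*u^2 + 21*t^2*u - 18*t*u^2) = t^5 - 4*t^4*u + 8*t^4 - 35*t^3*u + 14*t^3 + 6*t^2*u^2 - 47*t^2*u + 17*t^2 - 18*t*u^2 - 68*t*u + 6*t - 24*u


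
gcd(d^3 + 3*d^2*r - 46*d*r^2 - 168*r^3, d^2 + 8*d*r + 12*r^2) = d + 6*r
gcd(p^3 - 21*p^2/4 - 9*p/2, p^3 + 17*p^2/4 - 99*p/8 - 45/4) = p + 3/4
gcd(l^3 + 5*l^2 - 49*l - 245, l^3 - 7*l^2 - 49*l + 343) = l^2 - 49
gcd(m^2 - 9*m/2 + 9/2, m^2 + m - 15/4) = m - 3/2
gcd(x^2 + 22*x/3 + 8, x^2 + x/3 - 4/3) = x + 4/3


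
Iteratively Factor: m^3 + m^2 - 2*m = (m - 1)*(m^2 + 2*m) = (m - 1)*(m + 2)*(m)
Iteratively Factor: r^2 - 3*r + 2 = (r - 1)*(r - 2)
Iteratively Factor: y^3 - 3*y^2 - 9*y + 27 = (y - 3)*(y^2 - 9) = (y - 3)^2*(y + 3)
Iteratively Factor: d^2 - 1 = (d + 1)*(d - 1)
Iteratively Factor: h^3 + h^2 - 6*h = (h + 3)*(h^2 - 2*h) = h*(h + 3)*(h - 2)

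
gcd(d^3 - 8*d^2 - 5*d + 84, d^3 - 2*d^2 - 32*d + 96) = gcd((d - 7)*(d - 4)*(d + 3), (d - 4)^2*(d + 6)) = d - 4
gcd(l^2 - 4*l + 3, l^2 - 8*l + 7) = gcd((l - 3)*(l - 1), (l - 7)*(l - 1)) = l - 1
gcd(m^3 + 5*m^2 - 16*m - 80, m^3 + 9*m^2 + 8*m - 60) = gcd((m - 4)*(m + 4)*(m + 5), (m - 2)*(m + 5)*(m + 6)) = m + 5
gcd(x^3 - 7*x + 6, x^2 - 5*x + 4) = x - 1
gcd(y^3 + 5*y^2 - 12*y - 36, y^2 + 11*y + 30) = y + 6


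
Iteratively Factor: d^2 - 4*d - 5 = (d + 1)*(d - 5)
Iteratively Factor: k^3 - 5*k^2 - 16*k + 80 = (k - 4)*(k^2 - k - 20) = (k - 4)*(k + 4)*(k - 5)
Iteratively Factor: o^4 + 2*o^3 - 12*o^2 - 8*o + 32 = (o - 2)*(o^3 + 4*o^2 - 4*o - 16) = (o - 2)*(o + 4)*(o^2 - 4) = (o - 2)^2*(o + 4)*(o + 2)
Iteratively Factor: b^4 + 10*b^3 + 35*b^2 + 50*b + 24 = (b + 1)*(b^3 + 9*b^2 + 26*b + 24) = (b + 1)*(b + 4)*(b^2 + 5*b + 6) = (b + 1)*(b + 2)*(b + 4)*(b + 3)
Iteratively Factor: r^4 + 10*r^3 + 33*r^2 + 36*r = (r + 3)*(r^3 + 7*r^2 + 12*r) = r*(r + 3)*(r^2 + 7*r + 12) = r*(r + 3)*(r + 4)*(r + 3)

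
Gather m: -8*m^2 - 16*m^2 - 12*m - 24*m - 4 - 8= -24*m^2 - 36*m - 12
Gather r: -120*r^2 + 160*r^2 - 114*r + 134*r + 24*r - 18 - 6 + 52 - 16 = 40*r^2 + 44*r + 12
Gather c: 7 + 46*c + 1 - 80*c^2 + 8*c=-80*c^2 + 54*c + 8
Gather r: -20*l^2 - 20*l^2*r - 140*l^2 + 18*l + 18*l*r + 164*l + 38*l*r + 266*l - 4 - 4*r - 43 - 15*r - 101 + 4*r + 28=-160*l^2 + 448*l + r*(-20*l^2 + 56*l - 15) - 120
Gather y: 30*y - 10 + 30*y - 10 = 60*y - 20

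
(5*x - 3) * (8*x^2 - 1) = 40*x^3 - 24*x^2 - 5*x + 3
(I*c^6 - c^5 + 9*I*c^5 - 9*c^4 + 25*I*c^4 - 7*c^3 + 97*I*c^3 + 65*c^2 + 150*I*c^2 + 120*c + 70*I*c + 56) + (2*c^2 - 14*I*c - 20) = I*c^6 - c^5 + 9*I*c^5 - 9*c^4 + 25*I*c^4 - 7*c^3 + 97*I*c^3 + 67*c^2 + 150*I*c^2 + 120*c + 56*I*c + 36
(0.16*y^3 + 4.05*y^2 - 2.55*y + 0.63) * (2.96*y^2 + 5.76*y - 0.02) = 0.4736*y^5 + 12.9096*y^4 + 15.7768*y^3 - 12.9042*y^2 + 3.6798*y - 0.0126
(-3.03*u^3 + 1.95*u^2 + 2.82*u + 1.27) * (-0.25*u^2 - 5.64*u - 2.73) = 0.7575*u^5 + 16.6017*u^4 - 3.4311*u^3 - 21.5458*u^2 - 14.8614*u - 3.4671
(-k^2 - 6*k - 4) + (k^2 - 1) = -6*k - 5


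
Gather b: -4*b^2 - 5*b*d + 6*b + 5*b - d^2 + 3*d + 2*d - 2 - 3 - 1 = -4*b^2 + b*(11 - 5*d) - d^2 + 5*d - 6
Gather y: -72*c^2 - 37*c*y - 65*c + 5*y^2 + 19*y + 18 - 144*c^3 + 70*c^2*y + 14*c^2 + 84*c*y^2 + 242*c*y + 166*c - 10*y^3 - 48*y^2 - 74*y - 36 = -144*c^3 - 58*c^2 + 101*c - 10*y^3 + y^2*(84*c - 43) + y*(70*c^2 + 205*c - 55) - 18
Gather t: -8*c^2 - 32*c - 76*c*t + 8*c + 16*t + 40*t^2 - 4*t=-8*c^2 - 24*c + 40*t^2 + t*(12 - 76*c)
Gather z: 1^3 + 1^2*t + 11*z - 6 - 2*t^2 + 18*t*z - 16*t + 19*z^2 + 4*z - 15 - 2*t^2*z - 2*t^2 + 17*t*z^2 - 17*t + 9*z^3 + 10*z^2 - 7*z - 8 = -4*t^2 - 32*t + 9*z^3 + z^2*(17*t + 29) + z*(-2*t^2 + 18*t + 8) - 28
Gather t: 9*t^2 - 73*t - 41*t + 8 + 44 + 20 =9*t^2 - 114*t + 72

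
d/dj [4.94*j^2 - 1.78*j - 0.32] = 9.88*j - 1.78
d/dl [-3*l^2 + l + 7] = 1 - 6*l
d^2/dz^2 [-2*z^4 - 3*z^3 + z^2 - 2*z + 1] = -24*z^2 - 18*z + 2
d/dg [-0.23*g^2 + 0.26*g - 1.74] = 0.26 - 0.46*g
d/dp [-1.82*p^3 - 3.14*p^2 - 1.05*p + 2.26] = -5.46*p^2 - 6.28*p - 1.05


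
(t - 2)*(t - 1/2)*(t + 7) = t^3 + 9*t^2/2 - 33*t/2 + 7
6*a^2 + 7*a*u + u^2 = (a + u)*(6*a + u)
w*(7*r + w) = 7*r*w + w^2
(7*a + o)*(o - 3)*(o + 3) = 7*a*o^2 - 63*a + o^3 - 9*o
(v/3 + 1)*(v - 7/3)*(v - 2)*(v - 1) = v^4/3 - 7*v^3/9 - 7*v^2/3 + 67*v/9 - 14/3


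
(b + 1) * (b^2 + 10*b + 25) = b^3 + 11*b^2 + 35*b + 25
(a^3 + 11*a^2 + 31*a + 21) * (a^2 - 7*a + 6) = a^5 + 4*a^4 - 40*a^3 - 130*a^2 + 39*a + 126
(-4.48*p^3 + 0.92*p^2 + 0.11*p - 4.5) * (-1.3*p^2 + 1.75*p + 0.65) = 5.824*p^5 - 9.036*p^4 - 1.445*p^3 + 6.6405*p^2 - 7.8035*p - 2.925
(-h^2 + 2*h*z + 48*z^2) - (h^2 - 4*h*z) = -2*h^2 + 6*h*z + 48*z^2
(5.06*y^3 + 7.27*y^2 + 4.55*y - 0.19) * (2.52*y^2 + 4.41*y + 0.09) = 12.7512*y^5 + 40.635*y^4 + 43.9821*y^3 + 20.241*y^2 - 0.4284*y - 0.0171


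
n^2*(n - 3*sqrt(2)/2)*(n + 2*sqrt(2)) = n^4 + sqrt(2)*n^3/2 - 6*n^2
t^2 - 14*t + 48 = (t - 8)*(t - 6)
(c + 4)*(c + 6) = c^2 + 10*c + 24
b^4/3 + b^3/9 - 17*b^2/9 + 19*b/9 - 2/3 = (b/3 + 1)*(b - 1)^2*(b - 2/3)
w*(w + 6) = w^2 + 6*w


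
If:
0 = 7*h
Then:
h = 0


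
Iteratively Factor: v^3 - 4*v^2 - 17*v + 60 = (v + 4)*(v^2 - 8*v + 15) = (v - 3)*(v + 4)*(v - 5)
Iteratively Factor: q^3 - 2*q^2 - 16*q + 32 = (q - 2)*(q^2 - 16) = (q - 4)*(q - 2)*(q + 4)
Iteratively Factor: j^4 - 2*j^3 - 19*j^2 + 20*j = (j + 4)*(j^3 - 6*j^2 + 5*j) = (j - 1)*(j + 4)*(j^2 - 5*j) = (j - 5)*(j - 1)*(j + 4)*(j)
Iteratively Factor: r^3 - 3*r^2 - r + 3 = (r - 3)*(r^2 - 1) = (r - 3)*(r - 1)*(r + 1)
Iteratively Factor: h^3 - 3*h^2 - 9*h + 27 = (h - 3)*(h^2 - 9) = (h - 3)^2*(h + 3)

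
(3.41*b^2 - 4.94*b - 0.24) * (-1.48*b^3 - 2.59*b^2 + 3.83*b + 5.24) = -5.0468*b^5 - 1.5207*b^4 + 26.2101*b^3 - 0.430199999999999*b^2 - 26.8048*b - 1.2576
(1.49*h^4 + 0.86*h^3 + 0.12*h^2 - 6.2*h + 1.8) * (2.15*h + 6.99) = 3.2035*h^5 + 12.2641*h^4 + 6.2694*h^3 - 12.4912*h^2 - 39.468*h + 12.582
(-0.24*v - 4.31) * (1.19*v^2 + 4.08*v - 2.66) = -0.2856*v^3 - 6.1081*v^2 - 16.9464*v + 11.4646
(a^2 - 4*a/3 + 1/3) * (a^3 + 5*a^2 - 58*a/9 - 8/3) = a^5 + 11*a^4/3 - 115*a^3/9 + 205*a^2/27 + 38*a/27 - 8/9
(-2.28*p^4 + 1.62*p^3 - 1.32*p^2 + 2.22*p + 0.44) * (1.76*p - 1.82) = -4.0128*p^5 + 7.0008*p^4 - 5.2716*p^3 + 6.3096*p^2 - 3.266*p - 0.8008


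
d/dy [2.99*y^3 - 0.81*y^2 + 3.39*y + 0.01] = 8.97*y^2 - 1.62*y + 3.39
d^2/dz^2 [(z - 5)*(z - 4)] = 2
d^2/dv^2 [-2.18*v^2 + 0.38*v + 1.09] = -4.36000000000000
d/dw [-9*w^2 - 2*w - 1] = -18*w - 2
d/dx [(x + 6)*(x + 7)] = 2*x + 13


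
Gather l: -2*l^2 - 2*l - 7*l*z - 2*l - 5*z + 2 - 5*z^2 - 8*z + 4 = -2*l^2 + l*(-7*z - 4) - 5*z^2 - 13*z + 6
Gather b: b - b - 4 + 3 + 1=0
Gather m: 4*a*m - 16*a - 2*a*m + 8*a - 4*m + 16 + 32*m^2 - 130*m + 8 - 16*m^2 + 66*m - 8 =-8*a + 16*m^2 + m*(2*a - 68) + 16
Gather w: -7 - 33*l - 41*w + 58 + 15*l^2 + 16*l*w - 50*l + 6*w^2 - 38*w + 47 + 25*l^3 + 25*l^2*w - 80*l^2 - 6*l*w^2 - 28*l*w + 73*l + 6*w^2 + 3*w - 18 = 25*l^3 - 65*l^2 - 10*l + w^2*(12 - 6*l) + w*(25*l^2 - 12*l - 76) + 80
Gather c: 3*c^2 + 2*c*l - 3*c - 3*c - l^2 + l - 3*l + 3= 3*c^2 + c*(2*l - 6) - l^2 - 2*l + 3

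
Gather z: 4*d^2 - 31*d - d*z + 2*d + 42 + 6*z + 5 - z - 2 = 4*d^2 - 29*d + z*(5 - d) + 45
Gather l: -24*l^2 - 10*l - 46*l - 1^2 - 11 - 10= -24*l^2 - 56*l - 22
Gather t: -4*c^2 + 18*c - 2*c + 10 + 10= -4*c^2 + 16*c + 20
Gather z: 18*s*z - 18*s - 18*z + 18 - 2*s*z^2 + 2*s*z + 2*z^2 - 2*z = -18*s + z^2*(2 - 2*s) + z*(20*s - 20) + 18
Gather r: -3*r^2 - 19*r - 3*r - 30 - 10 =-3*r^2 - 22*r - 40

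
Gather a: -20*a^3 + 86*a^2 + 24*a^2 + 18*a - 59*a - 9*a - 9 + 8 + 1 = -20*a^3 + 110*a^2 - 50*a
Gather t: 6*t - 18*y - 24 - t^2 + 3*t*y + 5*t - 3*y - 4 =-t^2 + t*(3*y + 11) - 21*y - 28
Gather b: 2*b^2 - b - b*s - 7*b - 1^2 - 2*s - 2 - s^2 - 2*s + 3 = 2*b^2 + b*(-s - 8) - s^2 - 4*s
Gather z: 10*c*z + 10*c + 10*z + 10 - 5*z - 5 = 10*c + z*(10*c + 5) + 5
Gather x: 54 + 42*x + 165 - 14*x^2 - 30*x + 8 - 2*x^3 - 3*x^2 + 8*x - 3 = -2*x^3 - 17*x^2 + 20*x + 224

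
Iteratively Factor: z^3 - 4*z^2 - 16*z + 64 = (z - 4)*(z^2 - 16) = (z - 4)*(z + 4)*(z - 4)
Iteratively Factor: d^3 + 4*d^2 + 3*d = (d + 3)*(d^2 + d) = d*(d + 3)*(d + 1)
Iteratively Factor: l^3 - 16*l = (l)*(l^2 - 16) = l*(l + 4)*(l - 4)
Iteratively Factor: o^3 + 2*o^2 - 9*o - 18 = (o - 3)*(o^2 + 5*o + 6) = (o - 3)*(o + 2)*(o + 3)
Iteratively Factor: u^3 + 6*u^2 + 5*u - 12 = (u + 4)*(u^2 + 2*u - 3) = (u - 1)*(u + 4)*(u + 3)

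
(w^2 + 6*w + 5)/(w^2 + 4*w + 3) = (w + 5)/(w + 3)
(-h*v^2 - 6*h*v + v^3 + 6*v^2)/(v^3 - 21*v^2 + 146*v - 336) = v*(-h*v - 6*h + v^2 + 6*v)/(v^3 - 21*v^2 + 146*v - 336)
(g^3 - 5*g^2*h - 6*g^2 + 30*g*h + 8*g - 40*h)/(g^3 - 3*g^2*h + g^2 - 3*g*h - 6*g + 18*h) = (g^2 - 5*g*h - 4*g + 20*h)/(g^2 - 3*g*h + 3*g - 9*h)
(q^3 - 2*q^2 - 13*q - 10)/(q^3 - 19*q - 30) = (q + 1)/(q + 3)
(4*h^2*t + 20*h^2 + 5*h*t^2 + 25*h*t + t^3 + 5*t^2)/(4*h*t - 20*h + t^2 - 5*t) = (h*t + 5*h + t^2 + 5*t)/(t - 5)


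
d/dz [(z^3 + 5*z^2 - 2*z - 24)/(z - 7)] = 2*(z^3 - 8*z^2 - 35*z + 19)/(z^2 - 14*z + 49)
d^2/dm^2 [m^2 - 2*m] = 2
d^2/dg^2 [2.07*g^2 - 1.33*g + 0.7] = 4.14000000000000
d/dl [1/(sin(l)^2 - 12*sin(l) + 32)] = 2*(6 - sin(l))*cos(l)/(sin(l)^2 - 12*sin(l) + 32)^2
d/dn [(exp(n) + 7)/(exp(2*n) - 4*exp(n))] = (-exp(2*n) - 14*exp(n) + 28)*exp(-n)/(exp(2*n) - 8*exp(n) + 16)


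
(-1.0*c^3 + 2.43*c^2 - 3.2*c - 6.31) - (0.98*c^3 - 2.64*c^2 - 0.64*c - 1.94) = -1.98*c^3 + 5.07*c^2 - 2.56*c - 4.37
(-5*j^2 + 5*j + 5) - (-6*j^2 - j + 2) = j^2 + 6*j + 3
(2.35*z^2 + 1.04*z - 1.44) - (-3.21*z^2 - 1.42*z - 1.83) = 5.56*z^2 + 2.46*z + 0.39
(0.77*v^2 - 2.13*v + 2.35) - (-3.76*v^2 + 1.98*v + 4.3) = 4.53*v^2 - 4.11*v - 1.95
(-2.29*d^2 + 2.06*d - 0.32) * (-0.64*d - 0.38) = 1.4656*d^3 - 0.4482*d^2 - 0.578*d + 0.1216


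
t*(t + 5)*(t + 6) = t^3 + 11*t^2 + 30*t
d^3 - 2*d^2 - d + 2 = (d - 2)*(d - 1)*(d + 1)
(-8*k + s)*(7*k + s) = -56*k^2 - k*s + s^2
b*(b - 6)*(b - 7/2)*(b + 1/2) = b^4 - 9*b^3 + 65*b^2/4 + 21*b/2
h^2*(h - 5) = h^3 - 5*h^2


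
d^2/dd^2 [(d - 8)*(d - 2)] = 2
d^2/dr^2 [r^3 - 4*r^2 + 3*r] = 6*r - 8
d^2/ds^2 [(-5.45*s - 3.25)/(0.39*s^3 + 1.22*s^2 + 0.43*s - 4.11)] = (-4.97367*s^5 - 21.49056*s^4 - 39.13723*s^3 - 137.12361*s^2 - 205.45059*s - 53.05772)/(0.059319*s^9 + 0.556686*s^8 + 1.937637*s^7 + 1.168019*s^6 - 9.596859*s^5 - 21.81072*s^4 + 6.906628*s^3 + 59.545269*s^2 + 21.790809*s - 69.426531)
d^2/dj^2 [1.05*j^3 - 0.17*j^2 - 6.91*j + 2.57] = 6.3*j - 0.34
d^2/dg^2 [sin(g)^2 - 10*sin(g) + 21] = 10*sin(g) + 2*cos(2*g)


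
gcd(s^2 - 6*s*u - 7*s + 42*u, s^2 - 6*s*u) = s - 6*u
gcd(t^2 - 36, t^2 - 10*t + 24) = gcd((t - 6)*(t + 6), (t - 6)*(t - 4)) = t - 6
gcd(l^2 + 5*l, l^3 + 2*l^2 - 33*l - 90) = l + 5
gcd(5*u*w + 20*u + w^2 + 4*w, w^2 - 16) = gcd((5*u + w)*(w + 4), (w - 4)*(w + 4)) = w + 4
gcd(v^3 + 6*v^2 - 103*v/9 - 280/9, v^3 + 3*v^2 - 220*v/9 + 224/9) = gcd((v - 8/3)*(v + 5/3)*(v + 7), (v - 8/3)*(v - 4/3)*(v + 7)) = v^2 + 13*v/3 - 56/3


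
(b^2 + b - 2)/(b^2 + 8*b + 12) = (b - 1)/(b + 6)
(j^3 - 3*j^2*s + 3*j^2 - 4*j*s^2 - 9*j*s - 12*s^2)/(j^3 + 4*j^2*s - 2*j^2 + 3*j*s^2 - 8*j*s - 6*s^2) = (j^2 - 4*j*s + 3*j - 12*s)/(j^2 + 3*j*s - 2*j - 6*s)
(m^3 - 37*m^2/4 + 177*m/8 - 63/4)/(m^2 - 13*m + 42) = (8*m^2 - 26*m + 21)/(8*(m - 7))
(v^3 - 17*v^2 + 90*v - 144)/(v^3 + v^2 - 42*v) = (v^2 - 11*v + 24)/(v*(v + 7))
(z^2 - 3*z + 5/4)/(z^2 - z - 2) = (-z^2 + 3*z - 5/4)/(-z^2 + z + 2)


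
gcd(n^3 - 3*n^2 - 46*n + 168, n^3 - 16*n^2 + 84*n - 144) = n^2 - 10*n + 24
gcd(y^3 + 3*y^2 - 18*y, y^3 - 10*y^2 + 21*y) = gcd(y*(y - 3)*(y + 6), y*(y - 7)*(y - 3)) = y^2 - 3*y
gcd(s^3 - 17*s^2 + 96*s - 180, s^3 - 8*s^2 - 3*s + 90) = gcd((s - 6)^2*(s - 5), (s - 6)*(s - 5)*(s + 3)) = s^2 - 11*s + 30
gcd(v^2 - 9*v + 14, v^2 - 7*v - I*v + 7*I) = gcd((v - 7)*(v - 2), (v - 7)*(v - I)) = v - 7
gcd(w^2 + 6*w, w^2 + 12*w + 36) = w + 6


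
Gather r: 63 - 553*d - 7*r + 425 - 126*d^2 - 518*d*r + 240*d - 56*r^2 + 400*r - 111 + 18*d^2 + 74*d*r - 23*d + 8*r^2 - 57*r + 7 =-108*d^2 - 336*d - 48*r^2 + r*(336 - 444*d) + 384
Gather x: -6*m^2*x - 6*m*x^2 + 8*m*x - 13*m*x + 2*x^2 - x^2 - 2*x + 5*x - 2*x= x^2*(1 - 6*m) + x*(-6*m^2 - 5*m + 1)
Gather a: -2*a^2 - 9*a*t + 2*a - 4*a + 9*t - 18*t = -2*a^2 + a*(-9*t - 2) - 9*t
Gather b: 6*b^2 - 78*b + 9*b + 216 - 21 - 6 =6*b^2 - 69*b + 189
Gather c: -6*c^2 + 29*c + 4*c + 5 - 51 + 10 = -6*c^2 + 33*c - 36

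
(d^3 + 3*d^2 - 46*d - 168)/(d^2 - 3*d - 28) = d + 6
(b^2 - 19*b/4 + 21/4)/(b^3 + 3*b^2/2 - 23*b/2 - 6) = (4*b - 7)/(2*(2*b^2 + 9*b + 4))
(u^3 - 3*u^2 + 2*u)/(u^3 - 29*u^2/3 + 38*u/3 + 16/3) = 3*u*(u - 1)/(3*u^2 - 23*u - 8)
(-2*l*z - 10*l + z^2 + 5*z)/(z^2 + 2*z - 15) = (-2*l + z)/(z - 3)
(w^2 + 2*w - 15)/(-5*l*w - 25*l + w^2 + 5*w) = (w - 3)/(-5*l + w)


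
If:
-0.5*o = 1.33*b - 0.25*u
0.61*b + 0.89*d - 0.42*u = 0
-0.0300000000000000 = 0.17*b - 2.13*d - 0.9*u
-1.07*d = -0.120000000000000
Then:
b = -0.37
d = 0.11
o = 0.84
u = -0.30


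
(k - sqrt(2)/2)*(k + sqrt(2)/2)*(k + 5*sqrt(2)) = k^3 + 5*sqrt(2)*k^2 - k/2 - 5*sqrt(2)/2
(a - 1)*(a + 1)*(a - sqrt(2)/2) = a^3 - sqrt(2)*a^2/2 - a + sqrt(2)/2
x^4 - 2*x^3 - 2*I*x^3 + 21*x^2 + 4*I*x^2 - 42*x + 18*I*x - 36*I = (x - 2)*(x - 6*I)*(x + I)*(x + 3*I)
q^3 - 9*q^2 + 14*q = q*(q - 7)*(q - 2)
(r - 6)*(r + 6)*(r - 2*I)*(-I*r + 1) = -I*r^4 - r^3 + 34*I*r^2 + 36*r + 72*I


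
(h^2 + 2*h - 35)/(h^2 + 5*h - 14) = (h - 5)/(h - 2)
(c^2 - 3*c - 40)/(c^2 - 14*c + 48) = (c + 5)/(c - 6)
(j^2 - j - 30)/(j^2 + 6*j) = (j^2 - j - 30)/(j*(j + 6))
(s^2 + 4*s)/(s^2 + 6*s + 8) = s/(s + 2)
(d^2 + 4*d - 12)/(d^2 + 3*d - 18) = (d - 2)/(d - 3)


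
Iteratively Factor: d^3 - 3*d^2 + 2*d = (d - 2)*(d^2 - d) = d*(d - 2)*(d - 1)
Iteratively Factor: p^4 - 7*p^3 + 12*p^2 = (p)*(p^3 - 7*p^2 + 12*p) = p*(p - 3)*(p^2 - 4*p) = p^2*(p - 3)*(p - 4)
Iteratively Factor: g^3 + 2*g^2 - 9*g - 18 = (g - 3)*(g^2 + 5*g + 6) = (g - 3)*(g + 3)*(g + 2)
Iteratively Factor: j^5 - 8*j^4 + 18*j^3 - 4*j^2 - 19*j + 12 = (j - 1)*(j^4 - 7*j^3 + 11*j^2 + 7*j - 12) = (j - 1)*(j + 1)*(j^3 - 8*j^2 + 19*j - 12) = (j - 3)*(j - 1)*(j + 1)*(j^2 - 5*j + 4) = (j - 3)*(j - 1)^2*(j + 1)*(j - 4)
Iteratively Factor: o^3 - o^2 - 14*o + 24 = (o + 4)*(o^2 - 5*o + 6) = (o - 2)*(o + 4)*(o - 3)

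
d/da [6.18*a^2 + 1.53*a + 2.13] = 12.36*a + 1.53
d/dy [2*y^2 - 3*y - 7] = 4*y - 3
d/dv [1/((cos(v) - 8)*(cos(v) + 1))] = (2*cos(v) - 7)*sin(v)/((cos(v) - 8)^2*(cos(v) + 1)^2)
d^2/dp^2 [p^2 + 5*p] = 2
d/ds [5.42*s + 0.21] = 5.42000000000000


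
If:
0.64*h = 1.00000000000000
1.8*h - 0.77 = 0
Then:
No Solution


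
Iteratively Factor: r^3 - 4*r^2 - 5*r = (r + 1)*(r^2 - 5*r) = r*(r + 1)*(r - 5)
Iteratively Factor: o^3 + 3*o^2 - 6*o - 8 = (o - 2)*(o^2 + 5*o + 4) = (o - 2)*(o + 1)*(o + 4)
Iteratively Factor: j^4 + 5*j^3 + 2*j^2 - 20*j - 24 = (j + 3)*(j^3 + 2*j^2 - 4*j - 8) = (j + 2)*(j + 3)*(j^2 - 4) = (j - 2)*(j + 2)*(j + 3)*(j + 2)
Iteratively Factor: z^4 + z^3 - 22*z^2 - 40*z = (z - 5)*(z^3 + 6*z^2 + 8*z) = z*(z - 5)*(z^2 + 6*z + 8) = z*(z - 5)*(z + 4)*(z + 2)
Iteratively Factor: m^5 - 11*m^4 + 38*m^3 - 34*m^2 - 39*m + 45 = (m - 5)*(m^4 - 6*m^3 + 8*m^2 + 6*m - 9) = (m - 5)*(m - 1)*(m^3 - 5*m^2 + 3*m + 9) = (m - 5)*(m - 1)*(m + 1)*(m^2 - 6*m + 9) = (m - 5)*(m - 3)*(m - 1)*(m + 1)*(m - 3)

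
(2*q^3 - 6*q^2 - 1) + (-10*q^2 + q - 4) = 2*q^3 - 16*q^2 + q - 5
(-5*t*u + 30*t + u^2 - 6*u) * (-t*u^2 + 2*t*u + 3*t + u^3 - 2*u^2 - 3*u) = 5*t^2*u^3 - 40*t^2*u^2 + 45*t^2*u + 90*t^2 - 6*t*u^4 + 48*t*u^3 - 54*t*u^2 - 108*t*u + u^5 - 8*u^4 + 9*u^3 + 18*u^2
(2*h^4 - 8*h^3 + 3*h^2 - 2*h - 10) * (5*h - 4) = 10*h^5 - 48*h^4 + 47*h^3 - 22*h^2 - 42*h + 40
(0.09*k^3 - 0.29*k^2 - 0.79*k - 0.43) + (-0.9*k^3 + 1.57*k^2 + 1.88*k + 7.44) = -0.81*k^3 + 1.28*k^2 + 1.09*k + 7.01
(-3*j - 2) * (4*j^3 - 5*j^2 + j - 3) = -12*j^4 + 7*j^3 + 7*j^2 + 7*j + 6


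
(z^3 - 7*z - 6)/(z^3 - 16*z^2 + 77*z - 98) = (z^3 - 7*z - 6)/(z^3 - 16*z^2 + 77*z - 98)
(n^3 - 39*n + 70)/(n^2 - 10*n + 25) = (n^2 + 5*n - 14)/(n - 5)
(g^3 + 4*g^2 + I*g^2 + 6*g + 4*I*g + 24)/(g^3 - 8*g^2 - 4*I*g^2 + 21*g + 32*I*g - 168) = (g^2 + 2*g*(2 - I) - 8*I)/(g^2 - g*(8 + 7*I) + 56*I)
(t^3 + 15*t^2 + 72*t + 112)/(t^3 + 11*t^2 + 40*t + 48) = (t + 7)/(t + 3)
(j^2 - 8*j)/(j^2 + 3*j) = (j - 8)/(j + 3)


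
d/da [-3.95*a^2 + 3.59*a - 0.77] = 3.59 - 7.9*a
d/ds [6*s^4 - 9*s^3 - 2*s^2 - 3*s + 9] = 24*s^3 - 27*s^2 - 4*s - 3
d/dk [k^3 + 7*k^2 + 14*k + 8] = 3*k^2 + 14*k + 14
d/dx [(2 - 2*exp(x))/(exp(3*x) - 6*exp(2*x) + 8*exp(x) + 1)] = 2*(-(1 - exp(x))*(3*exp(2*x) - 12*exp(x) + 8) - exp(3*x) + 6*exp(2*x) - 8*exp(x) - 1)*exp(x)/(exp(3*x) - 6*exp(2*x) + 8*exp(x) + 1)^2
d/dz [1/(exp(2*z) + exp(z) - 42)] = (-2*exp(z) - 1)*exp(z)/(exp(2*z) + exp(z) - 42)^2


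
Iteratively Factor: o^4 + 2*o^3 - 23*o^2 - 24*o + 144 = (o - 3)*(o^3 + 5*o^2 - 8*o - 48) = (o - 3)*(o + 4)*(o^2 + o - 12) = (o - 3)^2*(o + 4)*(o + 4)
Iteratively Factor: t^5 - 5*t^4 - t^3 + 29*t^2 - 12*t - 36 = (t + 1)*(t^4 - 6*t^3 + 5*t^2 + 24*t - 36) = (t + 1)*(t + 2)*(t^3 - 8*t^2 + 21*t - 18) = (t - 3)*(t + 1)*(t + 2)*(t^2 - 5*t + 6) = (t - 3)^2*(t + 1)*(t + 2)*(t - 2)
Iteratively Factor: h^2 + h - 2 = (h - 1)*(h + 2)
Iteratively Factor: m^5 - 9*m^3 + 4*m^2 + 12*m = (m + 1)*(m^4 - m^3 - 8*m^2 + 12*m) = (m - 2)*(m + 1)*(m^3 + m^2 - 6*m) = (m - 2)^2*(m + 1)*(m^2 + 3*m) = m*(m - 2)^2*(m + 1)*(m + 3)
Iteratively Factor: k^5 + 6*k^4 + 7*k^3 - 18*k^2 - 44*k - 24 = (k + 1)*(k^4 + 5*k^3 + 2*k^2 - 20*k - 24) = (k + 1)*(k + 2)*(k^3 + 3*k^2 - 4*k - 12) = (k + 1)*(k + 2)*(k + 3)*(k^2 - 4) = (k - 2)*(k + 1)*(k + 2)*(k + 3)*(k + 2)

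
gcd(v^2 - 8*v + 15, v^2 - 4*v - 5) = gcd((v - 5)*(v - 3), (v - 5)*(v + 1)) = v - 5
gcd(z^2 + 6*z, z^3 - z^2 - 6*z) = z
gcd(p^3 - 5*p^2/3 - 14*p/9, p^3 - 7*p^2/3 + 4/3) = p + 2/3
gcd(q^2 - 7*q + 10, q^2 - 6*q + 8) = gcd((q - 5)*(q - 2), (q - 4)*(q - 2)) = q - 2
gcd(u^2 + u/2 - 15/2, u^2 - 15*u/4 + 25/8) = u - 5/2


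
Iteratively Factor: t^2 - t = (t - 1)*(t)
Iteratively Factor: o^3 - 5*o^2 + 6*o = (o - 3)*(o^2 - 2*o) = o*(o - 3)*(o - 2)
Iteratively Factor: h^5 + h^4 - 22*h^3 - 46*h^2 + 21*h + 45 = (h + 1)*(h^4 - 22*h^2 - 24*h + 45) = (h - 1)*(h + 1)*(h^3 + h^2 - 21*h - 45) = (h - 5)*(h - 1)*(h + 1)*(h^2 + 6*h + 9) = (h - 5)*(h - 1)*(h + 1)*(h + 3)*(h + 3)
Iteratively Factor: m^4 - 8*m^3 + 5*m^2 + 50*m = (m)*(m^3 - 8*m^2 + 5*m + 50) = m*(m - 5)*(m^2 - 3*m - 10) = m*(m - 5)*(m + 2)*(m - 5)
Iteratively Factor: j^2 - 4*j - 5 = (j + 1)*(j - 5)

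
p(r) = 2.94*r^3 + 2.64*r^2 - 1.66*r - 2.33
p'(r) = 8.82*r^2 + 5.28*r - 1.66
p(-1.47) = -3.52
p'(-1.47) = 9.64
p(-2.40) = -23.78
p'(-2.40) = 36.47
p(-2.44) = -25.27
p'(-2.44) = 37.97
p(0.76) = -0.78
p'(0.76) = 7.45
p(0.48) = -2.19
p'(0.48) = 2.91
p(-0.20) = -1.92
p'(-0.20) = -2.36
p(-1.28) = -2.05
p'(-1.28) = 6.03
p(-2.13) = -15.23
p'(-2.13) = 27.11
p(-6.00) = -532.37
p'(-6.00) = 284.18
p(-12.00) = -4682.57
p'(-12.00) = 1205.06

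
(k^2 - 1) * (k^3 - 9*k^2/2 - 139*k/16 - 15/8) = k^5 - 9*k^4/2 - 155*k^3/16 + 21*k^2/8 + 139*k/16 + 15/8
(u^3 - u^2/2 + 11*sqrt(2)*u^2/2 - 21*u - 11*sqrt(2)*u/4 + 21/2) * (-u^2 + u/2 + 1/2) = -u^5 - 11*sqrt(2)*u^4/2 + u^4 + 11*sqrt(2)*u^3/2 + 85*u^3/4 - 85*u^2/4 + 11*sqrt(2)*u^2/8 - 21*u/4 - 11*sqrt(2)*u/8 + 21/4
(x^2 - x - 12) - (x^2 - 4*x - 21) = 3*x + 9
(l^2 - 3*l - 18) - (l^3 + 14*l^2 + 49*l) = -l^3 - 13*l^2 - 52*l - 18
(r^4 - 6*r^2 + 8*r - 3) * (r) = r^5 - 6*r^3 + 8*r^2 - 3*r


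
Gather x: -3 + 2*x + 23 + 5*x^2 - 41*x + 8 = 5*x^2 - 39*x + 28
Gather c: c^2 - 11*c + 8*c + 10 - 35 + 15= c^2 - 3*c - 10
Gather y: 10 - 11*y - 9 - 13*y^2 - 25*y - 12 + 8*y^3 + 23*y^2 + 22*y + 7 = 8*y^3 + 10*y^2 - 14*y - 4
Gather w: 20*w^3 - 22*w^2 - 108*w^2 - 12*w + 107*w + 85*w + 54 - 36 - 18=20*w^3 - 130*w^2 + 180*w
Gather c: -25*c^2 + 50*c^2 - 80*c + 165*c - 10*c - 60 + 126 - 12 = 25*c^2 + 75*c + 54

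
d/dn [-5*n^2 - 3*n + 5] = -10*n - 3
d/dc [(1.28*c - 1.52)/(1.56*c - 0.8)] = (2.101632*c - 1.07776)/(1.56*c - 0.8)^3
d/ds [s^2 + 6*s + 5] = 2*s + 6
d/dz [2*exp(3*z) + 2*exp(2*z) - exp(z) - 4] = (6*exp(2*z) + 4*exp(z) - 1)*exp(z)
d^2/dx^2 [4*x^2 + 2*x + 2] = 8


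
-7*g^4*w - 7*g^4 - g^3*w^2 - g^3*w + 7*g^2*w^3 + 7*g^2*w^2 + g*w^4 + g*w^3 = (-g + w)*(g + w)*(7*g + w)*(g*w + g)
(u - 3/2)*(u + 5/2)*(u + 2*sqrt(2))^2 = u^4 + u^3 + 4*sqrt(2)*u^3 + 17*u^2/4 + 4*sqrt(2)*u^2 - 15*sqrt(2)*u + 8*u - 30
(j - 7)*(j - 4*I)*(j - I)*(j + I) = j^4 - 7*j^3 - 4*I*j^3 + j^2 + 28*I*j^2 - 7*j - 4*I*j + 28*I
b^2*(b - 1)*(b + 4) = b^4 + 3*b^3 - 4*b^2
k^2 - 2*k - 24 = (k - 6)*(k + 4)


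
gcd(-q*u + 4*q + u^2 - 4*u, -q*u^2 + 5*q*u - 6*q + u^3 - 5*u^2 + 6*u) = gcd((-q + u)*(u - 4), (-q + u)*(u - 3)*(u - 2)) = q - u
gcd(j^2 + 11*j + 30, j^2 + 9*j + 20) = j + 5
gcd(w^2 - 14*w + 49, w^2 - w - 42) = w - 7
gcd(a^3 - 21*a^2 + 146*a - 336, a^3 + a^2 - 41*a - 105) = a - 7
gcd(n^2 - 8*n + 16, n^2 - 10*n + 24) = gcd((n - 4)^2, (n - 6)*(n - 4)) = n - 4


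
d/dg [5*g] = 5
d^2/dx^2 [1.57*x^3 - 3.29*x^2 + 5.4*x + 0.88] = 9.42*x - 6.58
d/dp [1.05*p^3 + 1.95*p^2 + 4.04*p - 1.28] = 3.15*p^2 + 3.9*p + 4.04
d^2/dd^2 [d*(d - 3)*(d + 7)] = 6*d + 8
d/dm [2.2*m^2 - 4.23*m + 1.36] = 4.4*m - 4.23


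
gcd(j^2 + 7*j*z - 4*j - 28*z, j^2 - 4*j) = j - 4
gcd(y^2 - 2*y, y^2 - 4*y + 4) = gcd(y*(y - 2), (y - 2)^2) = y - 2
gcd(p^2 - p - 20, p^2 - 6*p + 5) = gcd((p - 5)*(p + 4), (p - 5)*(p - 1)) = p - 5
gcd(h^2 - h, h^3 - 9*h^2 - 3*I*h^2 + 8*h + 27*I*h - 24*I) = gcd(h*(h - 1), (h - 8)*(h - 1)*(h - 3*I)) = h - 1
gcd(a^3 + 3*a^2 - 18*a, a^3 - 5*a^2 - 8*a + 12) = 1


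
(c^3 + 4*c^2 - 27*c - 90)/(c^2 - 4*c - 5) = (c^2 + 9*c + 18)/(c + 1)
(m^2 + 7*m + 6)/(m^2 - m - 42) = (m + 1)/(m - 7)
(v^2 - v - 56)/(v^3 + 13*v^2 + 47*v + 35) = (v - 8)/(v^2 + 6*v + 5)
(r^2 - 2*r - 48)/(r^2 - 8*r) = (r + 6)/r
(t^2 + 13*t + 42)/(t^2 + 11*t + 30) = (t + 7)/(t + 5)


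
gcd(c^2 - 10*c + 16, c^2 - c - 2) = c - 2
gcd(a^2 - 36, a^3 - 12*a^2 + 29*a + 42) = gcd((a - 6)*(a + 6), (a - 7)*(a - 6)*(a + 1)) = a - 6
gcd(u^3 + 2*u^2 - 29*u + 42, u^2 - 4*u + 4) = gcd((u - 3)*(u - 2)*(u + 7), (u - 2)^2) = u - 2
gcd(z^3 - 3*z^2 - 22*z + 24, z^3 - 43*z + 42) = z^2 - 7*z + 6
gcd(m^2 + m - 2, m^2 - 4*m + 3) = m - 1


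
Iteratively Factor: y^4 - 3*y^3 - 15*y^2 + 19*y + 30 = (y + 3)*(y^3 - 6*y^2 + 3*y + 10) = (y - 5)*(y + 3)*(y^2 - y - 2) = (y - 5)*(y - 2)*(y + 3)*(y + 1)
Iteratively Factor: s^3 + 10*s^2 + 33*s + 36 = (s + 4)*(s^2 + 6*s + 9) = (s + 3)*(s + 4)*(s + 3)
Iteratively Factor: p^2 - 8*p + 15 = (p - 5)*(p - 3)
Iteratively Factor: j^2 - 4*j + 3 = (j - 1)*(j - 3)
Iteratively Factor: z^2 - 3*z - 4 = (z - 4)*(z + 1)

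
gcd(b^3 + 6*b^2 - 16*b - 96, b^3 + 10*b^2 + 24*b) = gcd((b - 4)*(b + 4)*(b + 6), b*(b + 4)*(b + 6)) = b^2 + 10*b + 24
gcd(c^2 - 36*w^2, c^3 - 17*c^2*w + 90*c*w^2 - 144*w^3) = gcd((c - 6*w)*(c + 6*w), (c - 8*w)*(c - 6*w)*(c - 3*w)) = -c + 6*w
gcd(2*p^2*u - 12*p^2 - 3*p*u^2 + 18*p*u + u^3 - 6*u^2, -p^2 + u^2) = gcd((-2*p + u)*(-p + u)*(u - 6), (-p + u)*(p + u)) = p - u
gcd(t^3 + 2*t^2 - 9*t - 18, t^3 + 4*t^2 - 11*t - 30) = t^2 - t - 6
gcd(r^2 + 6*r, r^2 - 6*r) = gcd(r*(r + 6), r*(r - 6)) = r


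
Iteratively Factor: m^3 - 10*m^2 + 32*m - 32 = (m - 4)*(m^2 - 6*m + 8) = (m - 4)*(m - 2)*(m - 4)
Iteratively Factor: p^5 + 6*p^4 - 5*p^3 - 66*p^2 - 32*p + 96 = (p + 4)*(p^4 + 2*p^3 - 13*p^2 - 14*p + 24) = (p + 4)^2*(p^3 - 2*p^2 - 5*p + 6) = (p + 2)*(p + 4)^2*(p^2 - 4*p + 3) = (p - 1)*(p + 2)*(p + 4)^2*(p - 3)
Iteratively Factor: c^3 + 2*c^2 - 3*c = (c + 3)*(c^2 - c) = (c - 1)*(c + 3)*(c)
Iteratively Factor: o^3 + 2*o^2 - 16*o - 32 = (o + 4)*(o^2 - 2*o - 8) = (o - 4)*(o + 4)*(o + 2)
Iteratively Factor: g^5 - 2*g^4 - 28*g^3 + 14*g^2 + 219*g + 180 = (g + 3)*(g^4 - 5*g^3 - 13*g^2 + 53*g + 60) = (g - 5)*(g + 3)*(g^3 - 13*g - 12) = (g - 5)*(g + 3)^2*(g^2 - 3*g - 4) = (g - 5)*(g - 4)*(g + 3)^2*(g + 1)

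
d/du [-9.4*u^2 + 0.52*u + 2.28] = 0.52 - 18.8*u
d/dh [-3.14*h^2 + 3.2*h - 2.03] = 3.2 - 6.28*h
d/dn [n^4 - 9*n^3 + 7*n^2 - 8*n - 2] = 4*n^3 - 27*n^2 + 14*n - 8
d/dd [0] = 0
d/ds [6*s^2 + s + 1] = 12*s + 1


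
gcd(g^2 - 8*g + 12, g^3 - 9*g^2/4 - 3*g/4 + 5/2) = g - 2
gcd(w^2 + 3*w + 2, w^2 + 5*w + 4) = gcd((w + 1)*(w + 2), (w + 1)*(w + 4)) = w + 1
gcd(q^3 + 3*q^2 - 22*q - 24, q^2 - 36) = q + 6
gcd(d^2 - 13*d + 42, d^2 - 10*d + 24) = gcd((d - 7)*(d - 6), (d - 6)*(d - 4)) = d - 6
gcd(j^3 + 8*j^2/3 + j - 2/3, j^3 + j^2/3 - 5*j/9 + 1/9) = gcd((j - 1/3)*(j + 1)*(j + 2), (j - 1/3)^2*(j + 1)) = j^2 + 2*j/3 - 1/3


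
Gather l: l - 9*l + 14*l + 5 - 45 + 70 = 6*l + 30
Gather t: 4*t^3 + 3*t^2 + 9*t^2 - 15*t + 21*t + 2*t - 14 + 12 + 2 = 4*t^3 + 12*t^2 + 8*t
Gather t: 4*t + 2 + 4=4*t + 6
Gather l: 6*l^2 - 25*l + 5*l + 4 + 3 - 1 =6*l^2 - 20*l + 6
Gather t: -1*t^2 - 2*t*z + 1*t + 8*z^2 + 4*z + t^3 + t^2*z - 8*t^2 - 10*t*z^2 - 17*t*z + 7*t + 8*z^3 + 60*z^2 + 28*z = t^3 + t^2*(z - 9) + t*(-10*z^2 - 19*z + 8) + 8*z^3 + 68*z^2 + 32*z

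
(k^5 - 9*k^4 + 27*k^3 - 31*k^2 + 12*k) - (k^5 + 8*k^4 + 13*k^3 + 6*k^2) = -17*k^4 + 14*k^3 - 37*k^2 + 12*k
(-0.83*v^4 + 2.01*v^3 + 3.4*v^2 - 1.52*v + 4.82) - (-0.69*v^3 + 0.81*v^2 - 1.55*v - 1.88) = -0.83*v^4 + 2.7*v^3 + 2.59*v^2 + 0.03*v + 6.7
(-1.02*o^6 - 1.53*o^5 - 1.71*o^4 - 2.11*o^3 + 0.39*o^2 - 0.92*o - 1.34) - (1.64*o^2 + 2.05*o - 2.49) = -1.02*o^6 - 1.53*o^5 - 1.71*o^4 - 2.11*o^3 - 1.25*o^2 - 2.97*o + 1.15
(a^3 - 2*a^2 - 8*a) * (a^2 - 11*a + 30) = a^5 - 13*a^4 + 44*a^3 + 28*a^2 - 240*a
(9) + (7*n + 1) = 7*n + 10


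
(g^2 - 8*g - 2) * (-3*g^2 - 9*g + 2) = -3*g^4 + 15*g^3 + 80*g^2 + 2*g - 4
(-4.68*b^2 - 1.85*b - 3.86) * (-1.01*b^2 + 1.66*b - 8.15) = 4.7268*b^4 - 5.9003*b^3 + 38.9696*b^2 + 8.6699*b + 31.459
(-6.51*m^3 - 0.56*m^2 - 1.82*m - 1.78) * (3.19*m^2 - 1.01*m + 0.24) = -20.7669*m^5 + 4.7887*m^4 - 6.8026*m^3 - 3.9744*m^2 + 1.361*m - 0.4272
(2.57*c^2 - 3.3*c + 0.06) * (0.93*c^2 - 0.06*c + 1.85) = 2.3901*c^4 - 3.2232*c^3 + 5.0083*c^2 - 6.1086*c + 0.111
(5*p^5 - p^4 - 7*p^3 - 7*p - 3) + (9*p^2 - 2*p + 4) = 5*p^5 - p^4 - 7*p^3 + 9*p^2 - 9*p + 1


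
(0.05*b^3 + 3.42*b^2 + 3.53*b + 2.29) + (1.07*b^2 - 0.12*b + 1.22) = 0.05*b^3 + 4.49*b^2 + 3.41*b + 3.51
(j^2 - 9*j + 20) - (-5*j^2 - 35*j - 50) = 6*j^2 + 26*j + 70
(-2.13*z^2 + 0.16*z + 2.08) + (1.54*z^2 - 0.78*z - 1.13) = -0.59*z^2 - 0.62*z + 0.95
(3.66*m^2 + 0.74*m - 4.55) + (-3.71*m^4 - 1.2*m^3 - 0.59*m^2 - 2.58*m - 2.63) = -3.71*m^4 - 1.2*m^3 + 3.07*m^2 - 1.84*m - 7.18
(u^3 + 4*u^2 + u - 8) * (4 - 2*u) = -2*u^4 - 4*u^3 + 14*u^2 + 20*u - 32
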